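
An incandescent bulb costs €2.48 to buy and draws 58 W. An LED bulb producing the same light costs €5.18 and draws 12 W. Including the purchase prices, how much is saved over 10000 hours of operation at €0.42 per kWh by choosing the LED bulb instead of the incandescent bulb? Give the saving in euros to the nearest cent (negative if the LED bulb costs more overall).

incandescent bulb: €2.48 + (58/1000) kW × 10000 h × €0.42 = €2.48 + €243.6 = €246.08
LED bulb: €5.18 + (12/1000) kW × 10000 h × €0.42 = €5.18 + €50.4 = €55.58
Saving = €246.08 − €55.58 = €190.5

€190.50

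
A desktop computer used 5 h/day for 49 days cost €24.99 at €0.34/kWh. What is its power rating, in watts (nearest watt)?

300 W

Energy = €24.99 ÷ €0.34/kWh = 73.5 kWh
Runtime = 5 h/day × 49 days = 245 h
Power = 73.5 kWh ÷ 245 h = 0.3 kW = 300 W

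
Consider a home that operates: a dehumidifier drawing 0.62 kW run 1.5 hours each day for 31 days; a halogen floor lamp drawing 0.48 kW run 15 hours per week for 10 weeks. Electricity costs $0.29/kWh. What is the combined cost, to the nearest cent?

dehumidifier: Runtime = 1.5 h/day × 31 days = 46.5 h
dehumidifier: 0.62 kW × 46.5 h = 28.83 kWh
halogen floor lamp: Runtime = 15 h/week × 10 weeks = 150 h
halogen floor lamp: 0.48 kW × 150 h = 72 kWh
Total energy = 100.83 kWh
Cost = 100.83 × $0.29 = $29.24

$29.24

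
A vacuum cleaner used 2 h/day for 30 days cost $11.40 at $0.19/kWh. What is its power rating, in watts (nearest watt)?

Energy = $11.40 ÷ $0.19/kWh = 60 kWh
Runtime = 2 h/day × 30 days = 60 h
Power = 60 kWh ÷ 60 h = 1 kW = 1000 W

1000 W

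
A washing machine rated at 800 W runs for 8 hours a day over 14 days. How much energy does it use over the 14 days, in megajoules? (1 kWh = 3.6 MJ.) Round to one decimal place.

322.6 MJ

Runtime = 8 h/day × 14 days = 112 h
Energy = 0.8 kW × 112 h = 89.6 kWh
= 89.6 × 3.6 MJ = 322.6 MJ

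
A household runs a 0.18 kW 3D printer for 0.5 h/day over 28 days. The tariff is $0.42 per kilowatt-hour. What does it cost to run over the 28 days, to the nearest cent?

Runtime = 0.5 h/day × 28 days = 14 h
Energy = 0.18 kW × 14 h = 2.52 kWh
Cost = 2.52 kWh × $0.42/kWh = $1.06

$1.06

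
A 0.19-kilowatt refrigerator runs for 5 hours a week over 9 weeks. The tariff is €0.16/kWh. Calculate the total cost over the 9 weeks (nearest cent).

€1.37

Runtime = 5 h/week × 9 weeks = 45 h
Energy = 0.19 kW × 45 h = 8.55 kWh
Cost = 8.55 kWh × €0.16/kWh = €1.37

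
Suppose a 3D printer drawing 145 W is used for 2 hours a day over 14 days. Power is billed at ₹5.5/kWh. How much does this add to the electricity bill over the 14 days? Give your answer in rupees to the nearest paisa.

₹22.33

Runtime = 2 h/day × 14 days = 28 h
Energy = 0.145 kW × 28 h = 4.06 kWh
Cost = 4.06 kWh × ₹5.5/kWh = ₹22.33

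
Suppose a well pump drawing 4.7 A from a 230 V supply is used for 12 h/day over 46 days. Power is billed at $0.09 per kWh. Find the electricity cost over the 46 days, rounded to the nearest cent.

Power = 4.7 A × 230 V = 1081 W = 1.081 kW
Runtime = 12 h/day × 46 days = 552 h
Energy = 1.081 kW × 552 h = 596.712 kWh
Cost = 596.712 kWh × $0.09/kWh = $53.70

$53.70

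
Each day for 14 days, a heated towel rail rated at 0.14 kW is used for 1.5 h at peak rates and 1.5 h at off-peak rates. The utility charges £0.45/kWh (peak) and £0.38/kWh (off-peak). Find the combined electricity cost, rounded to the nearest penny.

Peak energy = 0.14 kW × 1.5 h × 14 = 2.94 kWh
Off-peak energy = 0.14 kW × 1.5 h × 14 = 2.94 kWh
Cost = 2.94 × £0.45 + 2.94 × £0.38 = £1.323 + £1.1172 = £2.44

£2.44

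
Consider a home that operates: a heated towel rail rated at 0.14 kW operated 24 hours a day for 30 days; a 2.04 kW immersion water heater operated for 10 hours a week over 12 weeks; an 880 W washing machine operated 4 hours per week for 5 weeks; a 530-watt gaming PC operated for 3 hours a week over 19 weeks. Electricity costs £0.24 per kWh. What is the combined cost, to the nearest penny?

heated towel rail: Runtime = 24 h × 30 = 720 h
heated towel rail: 0.14 kW × 720 h = 100.8 kWh
immersion water heater: Runtime = 10 h/week × 12 weeks = 120 h
immersion water heater: 2.04 kW × 120 h = 244.8 kWh
washing machine: Runtime = 4 h/week × 5 weeks = 20 h
washing machine: 0.88 kW × 20 h = 17.6 kWh
gaming PC: Runtime = 3 h/week × 19 weeks = 57 h
gaming PC: 0.53 kW × 57 h = 30.21 kWh
Total energy = 393.41 kWh
Cost = 393.41 × £0.24 = £94.42

£94.42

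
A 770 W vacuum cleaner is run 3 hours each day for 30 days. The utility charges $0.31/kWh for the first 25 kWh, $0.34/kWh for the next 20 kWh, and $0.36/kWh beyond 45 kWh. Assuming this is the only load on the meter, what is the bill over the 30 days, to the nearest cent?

Runtime = 3 h/day × 30 days = 90 h
Energy = 0.77 kW × 90 h = 69.3 kWh
Tier 1 (0–25 kWh): 25 × $0.31 = $7.75
Tier 2 (25–45 kWh): 20 × $0.34 = $6.8
Above 45 kWh: 24.3 × $0.36 = $8.748
Bill = $23.30

$23.30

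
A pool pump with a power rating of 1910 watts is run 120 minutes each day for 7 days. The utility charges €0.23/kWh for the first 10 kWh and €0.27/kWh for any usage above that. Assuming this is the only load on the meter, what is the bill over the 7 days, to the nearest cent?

€6.82

Runtime = 120 min × 7 = 840 min = 14 h
Energy = 1.91 kW × 14 h = 26.74 kWh
Tier 1 (0–10 kWh): 10 × €0.23 = €2.3
Above 10 kWh: 16.74 × €0.27 = €4.5198
Bill = €6.82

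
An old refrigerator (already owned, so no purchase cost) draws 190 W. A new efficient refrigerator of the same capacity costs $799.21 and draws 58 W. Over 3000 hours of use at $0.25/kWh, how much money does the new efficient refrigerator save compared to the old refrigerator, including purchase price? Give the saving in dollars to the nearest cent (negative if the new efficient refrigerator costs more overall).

-$700.21

old refrigerator: $0.00 + (190/1000) kW × 3000 h × $0.25 = $0.00 + $142.5 = $142.5
new efficient refrigerator: $799.21 + (58/1000) kW × 3000 h × $0.25 = $799.21 + $43.5 = $842.71
Saving = $142.5 − $842.71 = −$700.21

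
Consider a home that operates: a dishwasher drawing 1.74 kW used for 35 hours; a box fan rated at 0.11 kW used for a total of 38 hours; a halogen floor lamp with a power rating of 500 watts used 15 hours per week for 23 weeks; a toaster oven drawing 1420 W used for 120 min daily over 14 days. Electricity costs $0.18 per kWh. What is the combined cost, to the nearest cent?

dishwasher: 1.74 kW × 35 h = 60.9 kWh
box fan: 0.11 kW × 38 h = 4.18 kWh
halogen floor lamp: Runtime = 15 h/week × 23 weeks = 345 h
halogen floor lamp: 0.5 kW × 345 h = 172.5 kWh
toaster oven: Runtime = 120 min × 14 = 1680 min = 28 h
toaster oven: 1.42 kW × 28 h = 39.76 kWh
Total energy = 277.34 kWh
Cost = 277.34 × $0.18 = $49.92

$49.92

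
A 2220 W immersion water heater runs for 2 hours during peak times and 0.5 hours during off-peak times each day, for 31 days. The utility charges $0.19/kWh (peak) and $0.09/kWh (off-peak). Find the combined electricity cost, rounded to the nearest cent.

$29.25

Peak energy = 2.22 kW × 2 h × 31 = 137.64 kWh
Off-peak energy = 2.22 kW × 0.5 h × 31 = 34.41 kWh
Cost = 137.64 × $0.19 + 34.41 × $0.09 = $26.1516 + $3.0969 = $29.25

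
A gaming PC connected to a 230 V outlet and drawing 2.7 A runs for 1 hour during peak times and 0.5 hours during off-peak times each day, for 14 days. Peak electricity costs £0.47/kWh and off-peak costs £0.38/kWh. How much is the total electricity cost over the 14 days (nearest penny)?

£5.74

Power = 2.7 A × 230 V = 621 W = 0.621 kW
Peak energy = 0.621 kW × 1 h × 14 = 8.694 kWh
Off-peak energy = 0.621 kW × 0.5 h × 14 = 4.347 kWh
Cost = 8.694 × £0.47 + 4.347 × £0.38 = £4.08618 + £1.65186 = £5.74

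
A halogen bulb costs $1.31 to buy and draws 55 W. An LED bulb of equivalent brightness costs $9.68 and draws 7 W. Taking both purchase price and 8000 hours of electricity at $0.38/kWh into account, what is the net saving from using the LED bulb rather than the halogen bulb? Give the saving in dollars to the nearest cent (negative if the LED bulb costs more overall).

halogen bulb: $1.31 + (55/1000) kW × 8000 h × $0.38 = $1.31 + $167.2 = $168.51
LED bulb: $9.68 + (7/1000) kW × 8000 h × $0.38 = $9.68 + $21.28 = $30.96
Saving = $168.51 − $30.96 = $137.55

$137.55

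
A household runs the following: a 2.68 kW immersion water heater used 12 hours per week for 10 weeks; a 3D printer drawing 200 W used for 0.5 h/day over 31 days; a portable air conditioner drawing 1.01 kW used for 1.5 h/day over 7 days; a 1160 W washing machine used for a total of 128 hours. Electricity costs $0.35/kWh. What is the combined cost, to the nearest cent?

immersion water heater: Runtime = 12 h/week × 10 weeks = 120 h
immersion water heater: 2.68 kW × 120 h = 321.6 kWh
3D printer: Runtime = 0.5 h/day × 31 days = 15.5 h
3D printer: 0.2 kW × 15.5 h = 3.1 kWh
portable air conditioner: Runtime = 1.5 h/day × 7 days = 10.5 h
portable air conditioner: 1.01 kW × 10.5 h = 10.605 kWh
washing machine: 1.16 kW × 128 h = 148.48 kWh
Total energy = 483.785 kWh
Cost = 483.785 × $0.35 = $169.32

$169.32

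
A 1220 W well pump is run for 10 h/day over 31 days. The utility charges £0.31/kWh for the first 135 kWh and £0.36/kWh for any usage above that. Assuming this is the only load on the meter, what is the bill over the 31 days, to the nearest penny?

£129.40

Runtime = 10 h/day × 31 days = 310 h
Energy = 1.22 kW × 310 h = 378.2 kWh
Tier 1 (0–135 kWh): 135 × £0.31 = £41.85
Above 135 kWh: 243.2 × £0.36 = £87.552
Bill = £129.40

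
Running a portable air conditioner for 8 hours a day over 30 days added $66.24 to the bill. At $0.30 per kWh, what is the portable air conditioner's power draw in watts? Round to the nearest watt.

Energy = $66.24 ÷ $0.30/kWh = 220.8 kWh
Runtime = 8 h/day × 30 days = 240 h
Power = 220.8 kWh ÷ 240 h = 0.92 kW = 920 W

920 W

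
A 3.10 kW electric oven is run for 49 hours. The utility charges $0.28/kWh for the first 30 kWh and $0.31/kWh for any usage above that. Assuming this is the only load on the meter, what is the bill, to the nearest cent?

Energy = 3.1 kW × 49 h = 151.9 kWh
Tier 1 (0–30 kWh): 30 × $0.28 = $8.4
Above 30 kWh: 121.9 × $0.31 = $37.789
Bill = $46.19

$46.19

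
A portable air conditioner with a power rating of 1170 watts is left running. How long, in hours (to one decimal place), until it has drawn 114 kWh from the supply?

Hours = 114 kWh ÷ 1.17 kW = 97.4 h

97.4 h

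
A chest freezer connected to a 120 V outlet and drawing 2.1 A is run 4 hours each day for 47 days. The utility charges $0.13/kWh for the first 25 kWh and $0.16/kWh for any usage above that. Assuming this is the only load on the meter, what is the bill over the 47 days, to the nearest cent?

Power = 2.1 A × 120 V = 252 W = 0.252 kW
Runtime = 4 h/day × 47 days = 188 h
Energy = 0.252 kW × 188 h = 47.376 kWh
Tier 1 (0–25 kWh): 25 × $0.13 = $3.25
Above 25 kWh: 22.376 × $0.16 = $3.58016
Bill = $6.83

$6.83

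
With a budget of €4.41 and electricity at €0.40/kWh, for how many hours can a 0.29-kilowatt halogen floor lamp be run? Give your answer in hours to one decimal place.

Energy available = €4.41 ÷ €0.40/kWh = 11.025 kWh
Hours = 11.025 kWh ÷ 0.29 kW = 38.0 h

38.0 h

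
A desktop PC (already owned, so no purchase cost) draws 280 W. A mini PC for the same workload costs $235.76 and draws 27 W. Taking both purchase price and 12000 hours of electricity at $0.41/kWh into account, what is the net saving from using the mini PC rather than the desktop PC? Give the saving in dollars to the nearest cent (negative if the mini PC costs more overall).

desktop PC: $0.00 + (280/1000) kW × 12000 h × $0.41 = $0.00 + $1377.6 = $1377.6
mini PC: $235.76 + (27/1000) kW × 12000 h × $0.41 = $235.76 + $132.84 = $368.6
Saving = $1377.6 − $368.6 = $1009

$1009.00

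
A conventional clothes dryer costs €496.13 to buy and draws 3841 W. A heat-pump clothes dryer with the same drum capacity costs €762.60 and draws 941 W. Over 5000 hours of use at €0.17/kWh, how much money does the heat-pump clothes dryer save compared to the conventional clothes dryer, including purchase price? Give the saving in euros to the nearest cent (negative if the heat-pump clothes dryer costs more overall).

€2198.53

conventional clothes dryer: €496.13 + (3841/1000) kW × 5000 h × €0.17 = €496.13 + €3264.85 = €3760.98
heat-pump clothes dryer: €762.60 + (941/1000) kW × 5000 h × €0.17 = €762.60 + €799.85 = €1562.45
Saving = €3760.98 − €1562.45 = €2198.53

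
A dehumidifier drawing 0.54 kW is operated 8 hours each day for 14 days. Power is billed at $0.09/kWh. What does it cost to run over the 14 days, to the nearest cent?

$5.44

Runtime = 8 h/day × 14 days = 112 h
Energy = 0.54 kW × 112 h = 60.48 kWh
Cost = 60.48 kWh × $0.09/kWh = $5.44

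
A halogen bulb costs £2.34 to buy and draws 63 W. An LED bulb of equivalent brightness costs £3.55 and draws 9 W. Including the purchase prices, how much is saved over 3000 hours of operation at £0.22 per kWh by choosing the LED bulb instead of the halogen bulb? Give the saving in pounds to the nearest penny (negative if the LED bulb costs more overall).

£34.43

halogen bulb: £2.34 + (63/1000) kW × 3000 h × £0.22 = £2.34 + £41.58 = £43.92
LED bulb: £3.55 + (9/1000) kW × 3000 h × £0.22 = £3.55 + £5.94 = £9.49
Saving = £43.92 − £9.49 = £34.43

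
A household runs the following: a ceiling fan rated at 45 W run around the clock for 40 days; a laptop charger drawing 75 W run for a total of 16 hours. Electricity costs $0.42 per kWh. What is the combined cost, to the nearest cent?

$18.65

ceiling fan: Runtime = 24 h × 40 = 960 h
ceiling fan: 0.045 kW × 960 h = 43.2 kWh
laptop charger: 0.075 kW × 16 h = 1.2 kWh
Total energy = 44.4 kWh
Cost = 44.4 × $0.42 = $18.65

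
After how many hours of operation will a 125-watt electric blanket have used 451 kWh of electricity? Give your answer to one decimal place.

3608.0 h

Hours = 451 kWh ÷ 0.125 kW = 3608.0 h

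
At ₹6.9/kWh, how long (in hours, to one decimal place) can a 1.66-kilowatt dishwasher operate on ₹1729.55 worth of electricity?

151.0 h

Energy available = ₹1729.55 ÷ ₹6.9/kWh = 250.6594 kWh
Hours = 250.6594 kWh ÷ 1.66 kW = 151.0 h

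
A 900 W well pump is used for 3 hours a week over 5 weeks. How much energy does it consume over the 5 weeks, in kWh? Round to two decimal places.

13.50 kWh

Runtime = 3 h/week × 5 weeks = 15 h
Energy = 0.9 kW × 15 h = 13.5 kWh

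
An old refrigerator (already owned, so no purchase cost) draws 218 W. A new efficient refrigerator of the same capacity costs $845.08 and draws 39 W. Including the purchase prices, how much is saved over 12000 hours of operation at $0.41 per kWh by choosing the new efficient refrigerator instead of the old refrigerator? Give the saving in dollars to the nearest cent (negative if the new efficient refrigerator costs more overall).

old refrigerator: $0.00 + (218/1000) kW × 12000 h × $0.41 = $0.00 + $1072.56 = $1072.56
new efficient refrigerator: $845.08 + (39/1000) kW × 12000 h × $0.41 = $845.08 + $191.88 = $1036.96
Saving = $1072.56 − $1036.96 = $35.6

$35.60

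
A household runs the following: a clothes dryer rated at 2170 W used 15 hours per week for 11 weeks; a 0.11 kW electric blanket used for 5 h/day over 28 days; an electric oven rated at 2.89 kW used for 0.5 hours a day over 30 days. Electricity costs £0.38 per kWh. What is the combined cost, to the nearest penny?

clothes dryer: Runtime = 15 h/week × 11 weeks = 165 h
clothes dryer: 2.17 kW × 165 h = 358.05 kWh
electric blanket: Runtime = 5 h/day × 28 days = 140 h
electric blanket: 0.11 kW × 140 h = 15.4 kWh
electric oven: Runtime = 0.5 h/day × 30 days = 15 h
electric oven: 2.89 kW × 15 h = 43.35 kWh
Total energy = 416.8 kWh
Cost = 416.8 × £0.38 = £158.38

£158.38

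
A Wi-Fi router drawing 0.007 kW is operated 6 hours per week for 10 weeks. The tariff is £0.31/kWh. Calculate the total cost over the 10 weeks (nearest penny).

Runtime = 6 h/week × 10 weeks = 60 h
Energy = 0.007 kW × 60 h = 0.42 kWh
Cost = 0.42 kWh × £0.31/kWh = £0.13

£0.13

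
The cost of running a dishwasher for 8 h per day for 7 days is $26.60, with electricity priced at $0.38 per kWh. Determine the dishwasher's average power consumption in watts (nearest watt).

1250 W

Energy = $26.60 ÷ $0.38/kWh = 70 kWh
Runtime = 8 h/day × 7 days = 56 h
Power = 70 kWh ÷ 56 h = 1.25 kW = 1250 W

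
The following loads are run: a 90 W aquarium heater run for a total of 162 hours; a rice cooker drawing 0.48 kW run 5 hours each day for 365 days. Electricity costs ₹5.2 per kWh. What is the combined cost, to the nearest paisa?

₹4631.02

aquarium heater: 0.09 kW × 162 h = 14.58 kWh
rice cooker: Runtime = 5 h/day × 365 days = 1825 h
rice cooker: 0.48 kW × 1825 h = 876 kWh
Total energy = 890.58 kWh
Cost = 890.58 × ₹5.2 = ₹4631.02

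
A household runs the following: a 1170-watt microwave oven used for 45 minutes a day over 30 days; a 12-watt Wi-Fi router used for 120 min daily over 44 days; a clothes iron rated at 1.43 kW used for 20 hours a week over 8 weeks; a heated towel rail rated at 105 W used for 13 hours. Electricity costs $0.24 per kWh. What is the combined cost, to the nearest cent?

microwave oven: Runtime = 45 min × 30 = 1350 min = 22.5 h
microwave oven: 1.17 kW × 22.5 h = 26.325 kWh
Wi-Fi router: Runtime = 120 min × 44 = 5280 min = 88 h
Wi-Fi router: 0.012 kW × 88 h = 1.056 kWh
clothes iron: Runtime = 20 h/week × 8 weeks = 160 h
clothes iron: 1.43 kW × 160 h = 228.8 kWh
heated towel rail: 0.105 kW × 13 h = 1.365 kWh
Total energy = 257.546 kWh
Cost = 257.546 × $0.24 = $61.81

$61.81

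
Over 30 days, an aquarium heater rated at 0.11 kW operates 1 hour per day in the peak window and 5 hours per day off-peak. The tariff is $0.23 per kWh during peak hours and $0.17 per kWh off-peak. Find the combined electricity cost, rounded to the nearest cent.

$3.56

Peak energy = 0.11 kW × 1 h × 30 = 3.3 kWh
Off-peak energy = 0.11 kW × 5 h × 30 = 16.5 kWh
Cost = 3.3 × $0.23 + 16.5 × $0.17 = $0.759 + $2.805 = $3.56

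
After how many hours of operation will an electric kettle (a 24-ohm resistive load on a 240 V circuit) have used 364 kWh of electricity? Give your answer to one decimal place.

Power = V²/R = 240²/24 = 2400 W = 2.4 kW
Hours = 364 kWh ÷ 2.4 kW = 151.7 h

151.7 h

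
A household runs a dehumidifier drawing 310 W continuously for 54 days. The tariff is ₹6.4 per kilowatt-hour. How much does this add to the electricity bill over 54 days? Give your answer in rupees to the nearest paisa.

₹2571.26

Runtime = 24 h × 54 = 1296 h
Energy = 0.31 kW × 1296 h = 401.76 kWh
Cost = 401.76 kWh × ₹6.4/kWh = ₹2571.26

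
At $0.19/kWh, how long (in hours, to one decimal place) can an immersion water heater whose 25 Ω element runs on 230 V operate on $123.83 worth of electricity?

308.0 h

Power = V²/R = 230²/25 = 2116 W = 2.116 kW
Energy available = $123.83 ÷ $0.19/kWh = 651.7368 kWh
Hours = 651.7368 kWh ÷ 2.116 kW = 308.0 h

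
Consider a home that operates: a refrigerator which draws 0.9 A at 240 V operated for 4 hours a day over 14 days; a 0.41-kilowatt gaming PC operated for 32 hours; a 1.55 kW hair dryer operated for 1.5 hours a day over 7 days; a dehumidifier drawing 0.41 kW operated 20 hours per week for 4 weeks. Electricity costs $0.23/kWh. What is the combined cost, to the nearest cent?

$17.09

refrigerator: Power = 0.9 A × 240 V = 216 W = 0.216 kW
refrigerator: Runtime = 4 h/day × 14 days = 56 h
refrigerator: 0.216 kW × 56 h = 12.096 kWh
gaming PC: 0.41 kW × 32 h = 13.12 kWh
hair dryer: Runtime = 1.5 h/day × 7 days = 10.5 h
hair dryer: 1.55 kW × 10.5 h = 16.275 kWh
dehumidifier: Runtime = 20 h/week × 4 weeks = 80 h
dehumidifier: 0.41 kW × 80 h = 32.8 kWh
Total energy = 74.291 kWh
Cost = 74.291 × $0.23 = $17.09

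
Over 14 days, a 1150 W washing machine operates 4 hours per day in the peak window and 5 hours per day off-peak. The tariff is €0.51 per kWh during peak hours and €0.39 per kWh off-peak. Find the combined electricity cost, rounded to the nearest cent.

Peak energy = 1.15 kW × 4 h × 14 = 64.4 kWh
Off-peak energy = 1.15 kW × 5 h × 14 = 80.5 kWh
Cost = 64.4 × €0.51 + 80.5 × €0.39 = €32.844 + €31.395 = €64.24

€64.24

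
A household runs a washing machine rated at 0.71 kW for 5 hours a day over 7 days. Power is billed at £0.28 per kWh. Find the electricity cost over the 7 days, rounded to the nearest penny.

£6.96

Runtime = 5 h/day × 7 days = 35 h
Energy = 0.71 kW × 35 h = 24.85 kWh
Cost = 24.85 kWh × £0.28/kWh = £6.96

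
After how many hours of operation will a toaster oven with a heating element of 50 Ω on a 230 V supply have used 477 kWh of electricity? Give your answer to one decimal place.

Power = V²/R = 230²/50 = 1058 W = 1.058 kW
Hours = 477 kWh ÷ 1.058 kW = 450.9 h

450.9 h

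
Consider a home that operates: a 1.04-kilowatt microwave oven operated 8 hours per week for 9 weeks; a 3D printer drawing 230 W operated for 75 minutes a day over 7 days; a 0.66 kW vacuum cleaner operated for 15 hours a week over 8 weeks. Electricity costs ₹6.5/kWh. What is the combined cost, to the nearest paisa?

microwave oven: Runtime = 8 h/week × 9 weeks = 72 h
microwave oven: 1.04 kW × 72 h = 74.88 kWh
3D printer: Runtime = 75 min × 7 = 525 min = 8.75 h
3D printer: 0.23 kW × 8.75 h = 2.0125 kWh
vacuum cleaner: Runtime = 15 h/week × 8 weeks = 120 h
vacuum cleaner: 0.66 kW × 120 h = 79.2 kWh
Total energy = 156.0925 kWh
Cost = 156.0925 × ₹6.5 = ₹1014.60

₹1014.60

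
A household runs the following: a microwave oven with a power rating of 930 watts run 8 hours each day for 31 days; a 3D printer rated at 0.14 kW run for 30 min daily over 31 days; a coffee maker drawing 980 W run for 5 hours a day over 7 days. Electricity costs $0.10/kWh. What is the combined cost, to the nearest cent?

$26.71

microwave oven: Runtime = 8 h/day × 31 days = 248 h
microwave oven: 0.93 kW × 248 h = 230.64 kWh
3D printer: Runtime = 30 min × 31 = 930 min = 15.5 h
3D printer: 0.14 kW × 15.5 h = 2.17 kWh
coffee maker: Runtime = 5 h/day × 7 days = 35 h
coffee maker: 0.98 kW × 35 h = 34.3 kWh
Total energy = 267.11 kWh
Cost = 267.11 × $0.10 = $26.71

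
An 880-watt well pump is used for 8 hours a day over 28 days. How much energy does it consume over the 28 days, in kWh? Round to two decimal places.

197.12 kWh

Runtime = 8 h/day × 28 days = 224 h
Energy = 0.88 kW × 224 h = 197.12 kWh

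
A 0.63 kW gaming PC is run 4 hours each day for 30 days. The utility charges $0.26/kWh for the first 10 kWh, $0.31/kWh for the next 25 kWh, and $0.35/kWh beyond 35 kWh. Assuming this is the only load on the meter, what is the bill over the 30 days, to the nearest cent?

Runtime = 4 h/day × 30 days = 120 h
Energy = 0.63 kW × 120 h = 75.6 kWh
Tier 1 (0–10 kWh): 10 × $0.26 = $2.6
Tier 2 (10–35 kWh): 25 × $0.31 = $7.75
Above 35 kWh: 40.6 × $0.35 = $14.21
Bill = $24.56

$24.56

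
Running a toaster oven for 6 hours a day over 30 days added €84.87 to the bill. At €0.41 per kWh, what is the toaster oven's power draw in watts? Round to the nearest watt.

Energy = €84.87 ÷ €0.41/kWh = 207 kWh
Runtime = 6 h/day × 30 days = 180 h
Power = 207 kWh ÷ 180 h = 1.15 kW = 1150 W

1150 W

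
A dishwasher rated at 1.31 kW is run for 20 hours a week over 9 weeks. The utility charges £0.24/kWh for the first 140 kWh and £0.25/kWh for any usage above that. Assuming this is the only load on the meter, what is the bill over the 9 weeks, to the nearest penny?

Runtime = 20 h/week × 9 weeks = 180 h
Energy = 1.31 kW × 180 h = 235.8 kWh
Tier 1 (0–140 kWh): 140 × £0.24 = £33.6
Above 140 kWh: 95.8 × £0.25 = £23.95
Bill = £57.55

£57.55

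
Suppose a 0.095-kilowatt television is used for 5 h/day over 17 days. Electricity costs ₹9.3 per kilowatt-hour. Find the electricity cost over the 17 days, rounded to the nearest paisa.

₹75.10

Runtime = 5 h/day × 17 days = 85 h
Energy = 0.095 kW × 85 h = 8.075 kWh
Cost = 8.075 kWh × ₹9.3/kWh = ₹75.10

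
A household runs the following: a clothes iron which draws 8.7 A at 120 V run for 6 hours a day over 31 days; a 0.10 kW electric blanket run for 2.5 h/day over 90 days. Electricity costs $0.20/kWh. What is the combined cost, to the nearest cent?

clothes iron: Power = 8.7 A × 120 V = 1044 W = 1.044 kW
clothes iron: Runtime = 6 h/day × 31 days = 186 h
clothes iron: 1.044 kW × 186 h = 194.184 kWh
electric blanket: Runtime = 2.5 h/day × 90 days = 225 h
electric blanket: 0.1 kW × 225 h = 22.5 kWh
Total energy = 216.684 kWh
Cost = 216.684 × $0.20 = $43.34

$43.34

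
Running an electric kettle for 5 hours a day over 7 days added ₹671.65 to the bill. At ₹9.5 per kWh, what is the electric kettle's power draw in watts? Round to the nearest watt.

Energy = ₹671.65 ÷ ₹9.5/kWh = 70.7 kWh
Runtime = 5 h/day × 7 days = 35 h
Power = 70.7 kWh ÷ 35 h = 2.02 kW = 2020 W

2020 W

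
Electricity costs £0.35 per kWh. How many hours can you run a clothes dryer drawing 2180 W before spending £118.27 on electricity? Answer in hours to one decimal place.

155.0 h

Energy available = £118.27 ÷ £0.35/kWh = 337.9143 kWh
Hours = 337.9143 kWh ÷ 2.18 kW = 155.0 h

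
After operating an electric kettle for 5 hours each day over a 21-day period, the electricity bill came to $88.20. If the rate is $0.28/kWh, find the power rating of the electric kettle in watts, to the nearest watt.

Energy = $88.20 ÷ $0.28/kWh = 315 kWh
Runtime = 5 h/day × 21 days = 105 h
Power = 315 kWh ÷ 105 h = 3 kW = 3000 W

3000 W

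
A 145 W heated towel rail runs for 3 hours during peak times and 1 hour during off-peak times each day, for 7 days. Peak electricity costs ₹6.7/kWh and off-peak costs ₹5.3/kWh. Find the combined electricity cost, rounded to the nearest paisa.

₹25.78

Peak energy = 0.145 kW × 3 h × 7 = 3.045 kWh
Off-peak energy = 0.145 kW × 1 h × 7 = 1.015 kWh
Cost = 3.045 × ₹6.7 + 1.015 × ₹5.3 = ₹20.4015 + ₹5.3795 = ₹25.78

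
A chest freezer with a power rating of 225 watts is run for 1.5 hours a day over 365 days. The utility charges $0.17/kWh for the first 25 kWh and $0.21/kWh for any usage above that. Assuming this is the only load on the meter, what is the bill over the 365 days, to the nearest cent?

Runtime = 1.5 h/day × 365 days = 547.5 h
Energy = 0.225 kW × 547.5 h = 123.1875 kWh
Tier 1 (0–25 kWh): 25 × $0.17 = $4.25
Above 25 kWh: 98.1875 × $0.21 = $20.619375
Bill = $24.87

$24.87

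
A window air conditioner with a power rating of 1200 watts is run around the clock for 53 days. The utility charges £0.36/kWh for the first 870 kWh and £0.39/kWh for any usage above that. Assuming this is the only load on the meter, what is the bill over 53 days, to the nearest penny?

Runtime = 24 h × 53 = 1272 h
Energy = 1.2 kW × 1272 h = 1526.4 kWh
Tier 1 (0–870 kWh): 870 × £0.36 = £313.2
Above 870 kWh: 656.4 × £0.39 = £255.996
Bill = £569.20

£569.20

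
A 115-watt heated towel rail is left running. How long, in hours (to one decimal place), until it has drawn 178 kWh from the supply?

Hours = 178 kWh ÷ 0.115 kW = 1547.8 h

1547.8 h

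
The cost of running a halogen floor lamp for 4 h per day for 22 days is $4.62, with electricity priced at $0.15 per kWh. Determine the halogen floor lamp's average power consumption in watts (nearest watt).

350 W

Energy = $4.62 ÷ $0.15/kWh = 30.8 kWh
Runtime = 4 h/day × 22 days = 88 h
Power = 30.8 kWh ÷ 88 h = 0.35 kW = 350 W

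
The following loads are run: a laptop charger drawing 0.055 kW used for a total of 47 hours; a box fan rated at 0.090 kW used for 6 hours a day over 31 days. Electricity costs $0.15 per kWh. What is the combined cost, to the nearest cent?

$2.90

laptop charger: 0.055 kW × 47 h = 2.585 kWh
box fan: Runtime = 6 h/day × 31 days = 186 h
box fan: 0.09 kW × 186 h = 16.74 kWh
Total energy = 19.325 kWh
Cost = 19.325 × $0.15 = $2.90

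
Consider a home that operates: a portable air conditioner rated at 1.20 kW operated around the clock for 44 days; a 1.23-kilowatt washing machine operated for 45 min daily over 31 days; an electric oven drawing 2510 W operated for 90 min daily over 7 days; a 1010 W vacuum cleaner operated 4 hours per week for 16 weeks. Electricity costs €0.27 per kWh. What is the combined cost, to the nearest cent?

portable air conditioner: Runtime = 24 h × 44 = 1056 h
portable air conditioner: 1.2 kW × 1056 h = 1267.2 kWh
washing machine: Runtime = 45 min × 31 = 1395 min = 23.25 h
washing machine: 1.23 kW × 23.25 h = 28.5975 kWh
electric oven: Runtime = 90 min × 7 = 630 min = 10.5 h
electric oven: 2.51 kW × 10.5 h = 26.355 kWh
vacuum cleaner: Runtime = 4 h/week × 16 weeks = 64 h
vacuum cleaner: 1.01 kW × 64 h = 64.64 kWh
Total energy = 1386.7925 kWh
Cost = 1386.7925 × €0.27 = €374.43

€374.43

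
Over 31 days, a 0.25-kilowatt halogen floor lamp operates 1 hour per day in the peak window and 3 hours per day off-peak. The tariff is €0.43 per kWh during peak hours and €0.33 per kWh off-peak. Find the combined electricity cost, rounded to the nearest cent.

€11.01

Peak energy = 0.25 kW × 1 h × 31 = 7.75 kWh
Off-peak energy = 0.25 kW × 3 h × 31 = 23.25 kWh
Cost = 7.75 × €0.43 + 23.25 × €0.33 = €3.3325 + €7.6725 = €11.01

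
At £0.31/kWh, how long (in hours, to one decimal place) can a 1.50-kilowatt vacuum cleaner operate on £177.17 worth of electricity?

381.0 h

Energy available = £177.17 ÷ £0.31/kWh = 571.5161 kWh
Hours = 571.5161 kWh ÷ 1.5 kW = 381.0 h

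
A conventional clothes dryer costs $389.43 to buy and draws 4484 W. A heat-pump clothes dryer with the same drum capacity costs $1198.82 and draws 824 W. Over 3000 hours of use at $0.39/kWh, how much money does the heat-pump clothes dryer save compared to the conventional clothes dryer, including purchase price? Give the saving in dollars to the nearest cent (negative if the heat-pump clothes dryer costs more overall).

conventional clothes dryer: $389.43 + (4484/1000) kW × 3000 h × $0.39 = $389.43 + $5246.28 = $5635.71
heat-pump clothes dryer: $1198.82 + (824/1000) kW × 3000 h × $0.39 = $1198.82 + $964.08 = $2162.9
Saving = $5635.71 − $2162.9 = $3472.81

$3472.81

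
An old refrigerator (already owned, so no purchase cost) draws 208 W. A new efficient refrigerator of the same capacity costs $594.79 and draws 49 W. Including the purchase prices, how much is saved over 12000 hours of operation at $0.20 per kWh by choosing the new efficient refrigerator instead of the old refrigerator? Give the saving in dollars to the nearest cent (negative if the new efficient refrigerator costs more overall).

-$213.19

old refrigerator: $0.00 + (208/1000) kW × 12000 h × $0.20 = $0.00 + $499.2 = $499.2
new efficient refrigerator: $594.79 + (49/1000) kW × 12000 h × $0.20 = $594.79 + $117.6 = $712.39
Saving = $499.2 − $712.39 = −$213.19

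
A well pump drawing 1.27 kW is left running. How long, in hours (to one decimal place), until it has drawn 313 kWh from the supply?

246.5 h

Hours = 313 kWh ÷ 1.27 kW = 246.5 h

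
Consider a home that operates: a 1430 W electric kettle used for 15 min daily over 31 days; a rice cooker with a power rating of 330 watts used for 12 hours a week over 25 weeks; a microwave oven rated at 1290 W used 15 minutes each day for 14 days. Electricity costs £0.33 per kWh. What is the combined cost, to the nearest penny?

electric kettle: Runtime = 15 min × 31 = 465 min = 7.75 h
electric kettle: 1.43 kW × 7.75 h = 11.0825 kWh
rice cooker: Runtime = 12 h/week × 25 weeks = 300 h
rice cooker: 0.33 kW × 300 h = 99 kWh
microwave oven: Runtime = 15 min × 14 = 210 min = 3.5 h
microwave oven: 1.29 kW × 3.5 h = 4.515 kWh
Total energy = 114.5975 kWh
Cost = 114.5975 × £0.33 = £37.82

£37.82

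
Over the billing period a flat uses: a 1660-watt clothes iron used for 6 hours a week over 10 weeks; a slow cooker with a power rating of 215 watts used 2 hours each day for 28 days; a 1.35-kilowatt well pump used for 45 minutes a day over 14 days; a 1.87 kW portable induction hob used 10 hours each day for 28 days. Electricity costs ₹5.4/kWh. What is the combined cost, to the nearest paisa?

clothes iron: Runtime = 6 h/week × 10 weeks = 60 h
clothes iron: 1.66 kW × 60 h = 99.6 kWh
slow cooker: Runtime = 2 h/day × 28 days = 56 h
slow cooker: 0.215 kW × 56 h = 12.04 kWh
well pump: Runtime = 45 min × 14 = 630 min = 10.5 h
well pump: 1.35 kW × 10.5 h = 14.175 kWh
portable induction hob: Runtime = 10 h/day × 28 days = 280 h
portable induction hob: 1.87 kW × 280 h = 523.6 kWh
Total energy = 649.415 kWh
Cost = 649.415 × ₹5.4 = ₹3506.84

₹3506.84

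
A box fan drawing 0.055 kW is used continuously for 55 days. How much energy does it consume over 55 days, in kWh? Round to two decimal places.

Runtime = 24 h × 55 = 1320 h
Energy = 0.055 kW × 1320 h = 72.6 kWh

72.60 kWh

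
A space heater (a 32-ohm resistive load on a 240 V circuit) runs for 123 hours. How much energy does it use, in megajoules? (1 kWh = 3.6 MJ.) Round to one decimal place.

797.0 MJ

Power = V²/R = 240²/32 = 1800 W = 1.8 kW
Energy = 1.8 kW × 123 h = 221.4 kWh
= 221.4 × 3.6 MJ = 797.0 MJ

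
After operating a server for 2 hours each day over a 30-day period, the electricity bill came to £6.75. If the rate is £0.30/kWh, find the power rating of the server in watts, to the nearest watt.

Energy = £6.75 ÷ £0.30/kWh = 22.5 kWh
Runtime = 2 h/day × 30 days = 60 h
Power = 22.5 kWh ÷ 60 h = 0.375 kW = 375 W

375 W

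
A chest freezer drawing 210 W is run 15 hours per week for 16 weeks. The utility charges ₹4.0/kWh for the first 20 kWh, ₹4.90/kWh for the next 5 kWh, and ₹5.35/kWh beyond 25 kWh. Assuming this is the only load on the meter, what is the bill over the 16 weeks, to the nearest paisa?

Runtime = 15 h/week × 16 weeks = 240 h
Energy = 0.21 kW × 240 h = 50.4 kWh
Tier 1 (0–20 kWh): 20 × ₹4.0 = ₹80
Tier 2 (20–25 kWh): 5 × ₹4.90 = ₹24.5
Above 25 kWh: 25.4 × ₹5.35 = ₹135.89
Bill = ₹240.39

₹240.39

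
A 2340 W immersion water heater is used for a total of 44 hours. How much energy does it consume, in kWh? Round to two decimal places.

Energy = 2.34 kW × 44 h = 102.96 kWh

102.96 kWh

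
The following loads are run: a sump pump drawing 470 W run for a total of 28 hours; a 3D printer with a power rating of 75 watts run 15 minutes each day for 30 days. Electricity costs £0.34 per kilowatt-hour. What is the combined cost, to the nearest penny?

£4.67

sump pump: 0.47 kW × 28 h = 13.16 kWh
3D printer: Runtime = 15 min × 30 = 450 min = 7.5 h
3D printer: 0.075 kW × 7.5 h = 0.5625 kWh
Total energy = 13.7225 kWh
Cost = 13.7225 × £0.34 = £4.67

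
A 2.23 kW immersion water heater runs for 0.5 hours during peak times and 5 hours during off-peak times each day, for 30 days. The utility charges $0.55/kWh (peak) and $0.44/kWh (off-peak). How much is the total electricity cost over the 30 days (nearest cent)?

$165.58

Peak energy = 2.23 kW × 0.5 h × 30 = 33.45 kWh
Off-peak energy = 2.23 kW × 5 h × 30 = 334.5 kWh
Cost = 33.45 × $0.55 + 334.5 × $0.44 = $18.3975 + $147.18 = $165.58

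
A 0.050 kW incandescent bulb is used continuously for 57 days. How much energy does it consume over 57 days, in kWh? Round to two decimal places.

68.40 kWh

Runtime = 24 h × 57 = 1368 h
Energy = 0.05 kW × 1368 h = 68.4 kWh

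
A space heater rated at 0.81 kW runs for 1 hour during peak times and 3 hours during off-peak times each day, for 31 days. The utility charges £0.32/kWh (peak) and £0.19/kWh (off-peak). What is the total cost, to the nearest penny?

Peak energy = 0.81 kW × 1 h × 31 = 25.11 kWh
Off-peak energy = 0.81 kW × 3 h × 31 = 75.33 kWh
Cost = 25.11 × £0.32 + 75.33 × £0.19 = £8.0352 + £14.3127 = £22.35

£22.35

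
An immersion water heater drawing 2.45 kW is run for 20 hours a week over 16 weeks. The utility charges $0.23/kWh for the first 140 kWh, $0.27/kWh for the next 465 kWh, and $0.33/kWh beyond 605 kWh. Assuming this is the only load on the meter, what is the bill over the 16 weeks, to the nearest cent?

Runtime = 20 h/week × 16 weeks = 320 h
Energy = 2.45 kW × 320 h = 784 kWh
Tier 1 (0–140 kWh): 140 × $0.23 = $32.2
Tier 2 (140–605 kWh): 465 × $0.27 = $125.55
Above 605 kWh: 179 × $0.33 = $59.07
Bill = $216.82

$216.82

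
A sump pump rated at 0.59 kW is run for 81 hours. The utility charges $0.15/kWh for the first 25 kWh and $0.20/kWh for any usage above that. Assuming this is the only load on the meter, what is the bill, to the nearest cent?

$8.31

Energy = 0.59 kW × 81 h = 47.79 kWh
Tier 1 (0–25 kWh): 25 × $0.15 = $3.75
Above 25 kWh: 22.79 × $0.20 = $4.558
Bill = $8.31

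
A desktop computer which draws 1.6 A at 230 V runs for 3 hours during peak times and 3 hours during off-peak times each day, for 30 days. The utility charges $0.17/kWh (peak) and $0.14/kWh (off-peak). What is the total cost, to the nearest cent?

$10.27

Power = 1.6 A × 230 V = 368 W = 0.368 kW
Peak energy = 0.368 kW × 3 h × 30 = 33.12 kWh
Off-peak energy = 0.368 kW × 3 h × 30 = 33.12 kWh
Cost = 33.12 × $0.17 + 33.12 × $0.14 = $5.6304 + $4.6368 = $10.27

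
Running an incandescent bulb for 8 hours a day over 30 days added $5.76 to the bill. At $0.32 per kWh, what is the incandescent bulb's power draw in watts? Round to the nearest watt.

Energy = $5.76 ÷ $0.32/kWh = 18 kWh
Runtime = 8 h/day × 30 days = 240 h
Power = 18 kWh ÷ 240 h = 0.075 kW = 75 W

75 W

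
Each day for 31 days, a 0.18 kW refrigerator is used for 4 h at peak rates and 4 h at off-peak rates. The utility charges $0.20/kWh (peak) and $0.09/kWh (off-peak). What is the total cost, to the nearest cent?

$6.47

Peak energy = 0.18 kW × 4 h × 31 = 22.32 kWh
Off-peak energy = 0.18 kW × 4 h × 31 = 22.32 kWh
Cost = 22.32 × $0.20 + 22.32 × $0.09 = $4.464 + $2.0088 = $6.47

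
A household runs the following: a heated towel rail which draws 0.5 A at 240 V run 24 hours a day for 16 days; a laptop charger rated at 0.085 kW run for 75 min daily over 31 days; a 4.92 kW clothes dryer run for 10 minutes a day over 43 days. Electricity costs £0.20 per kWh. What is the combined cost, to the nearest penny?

heated towel rail: Power = 0.5 A × 240 V = 120 W = 0.12 kW
heated towel rail: Runtime = 24 h × 16 = 384 h
heated towel rail: 0.12 kW × 384 h = 46.08 kWh
laptop charger: Runtime = 75 min × 31 = 2325 min = 38.75 h
laptop charger: 0.085 kW × 38.75 h = 3.29375 kWh
clothes dryer: Runtime = 10 min × 43 = 430 min = 7.166666… h
clothes dryer: 4.92 kW × 7.166666… h = 35.26 kWh
Total energy = 84.63375 kWh
Cost = 84.63375 × £0.20 = £16.93

£16.93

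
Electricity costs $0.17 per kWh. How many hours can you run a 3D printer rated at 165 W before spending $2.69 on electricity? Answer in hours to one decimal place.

Energy available = $2.69 ÷ $0.17/kWh = 15.8235 kWh
Hours = 15.8235 kWh ÷ 0.165 kW = 95.9 h

95.9 h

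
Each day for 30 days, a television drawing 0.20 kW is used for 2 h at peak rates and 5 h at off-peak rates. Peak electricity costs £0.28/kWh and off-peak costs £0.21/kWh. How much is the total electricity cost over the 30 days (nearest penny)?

Peak energy = 0.2 kW × 2 h × 30 = 12 kWh
Off-peak energy = 0.2 kW × 5 h × 30 = 30 kWh
Cost = 12 × £0.28 + 30 × £0.21 = £3.36 + £6.3 = £9.66

£9.66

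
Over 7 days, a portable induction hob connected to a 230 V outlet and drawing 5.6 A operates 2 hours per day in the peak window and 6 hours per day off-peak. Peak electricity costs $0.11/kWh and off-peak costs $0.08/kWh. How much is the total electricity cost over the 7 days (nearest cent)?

$6.31

Power = 5.6 A × 230 V = 1288 W = 1.288 kW
Peak energy = 1.288 kW × 2 h × 7 = 18.032 kWh
Off-peak energy = 1.288 kW × 6 h × 7 = 54.096 kWh
Cost = 18.032 × $0.11 + 54.096 × $0.08 = $1.98352 + $4.32768 = $6.31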